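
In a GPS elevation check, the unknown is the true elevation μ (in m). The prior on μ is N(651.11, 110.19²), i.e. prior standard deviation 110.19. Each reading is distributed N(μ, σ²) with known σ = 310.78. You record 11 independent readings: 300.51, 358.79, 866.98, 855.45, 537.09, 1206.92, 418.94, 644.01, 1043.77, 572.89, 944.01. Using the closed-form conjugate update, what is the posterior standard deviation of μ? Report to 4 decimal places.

71.3830

For Normal data with known variance σ², a Normal(μ₀, σ₀²) prior on μ is conjugate. Posterior precision = 1/σ₀² + n/σ²; posterior mean is the precision-weighted average of μ₀ and x̄.
σ₀² = 110.19² = 12141.8361, σ² = 310.78² = 96584.2084; σ² + n·σ₀² = 96584.2084 + 11·12141.8361 = 230144.4055.
Posterior precision = 1/σ₀² + n/σ² = 1/12141.8361 + 11/96584.2084 = (σ² + n·σ₀²)/(σ₀²σ²) = 230144.4055/(12141.8361·96584.2084); posterior variance σₙ² = σ₀²σ²/(σ² + n·σ₀²) = 12141.8361·96584.2084/230144.4055 = 5095.538280.
Posterior SD = √σₙ² = √(12141.8361·96584.2084/230144.4055) = 71.3830.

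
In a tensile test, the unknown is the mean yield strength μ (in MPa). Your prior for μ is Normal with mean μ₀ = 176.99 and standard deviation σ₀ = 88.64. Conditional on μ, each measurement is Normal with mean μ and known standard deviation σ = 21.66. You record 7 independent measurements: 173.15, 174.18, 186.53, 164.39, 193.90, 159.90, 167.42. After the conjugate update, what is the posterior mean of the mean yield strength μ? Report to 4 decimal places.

For Normal data with known variance σ², a Normal(μ₀, σ₀²) prior on μ is conjugate. Posterior precision = 1/σ₀² + n/σ²; posterior mean is the precision-weighted average of μ₀ and x̄.
Σxᵢ = 173.15 + 174.18 + 186.53 + 164.39 + 193.90 + 159.90 + 167.42 = 1219.47, so n·x̄ = 1219.47.
σ₀² = 88.64² = 7857.0496, σ² = 21.66² = 469.1556; σ² + n·σ₀² = 469.1556 + 7·7857.0496 = 55468.5028.
Posterior mean = (μ₀/σ₀² + n·x̄/σ²)/(1/σ₀² + n/σ²) = (σ²·μ₀ + σ₀²·n·x̄)/(σ² + n·σ₀²) = (469.1556·176.99 + 7857.0496·1219.47)/55468.5028 = 9664472.125356/55468.5028 = 174.2335.

174.2335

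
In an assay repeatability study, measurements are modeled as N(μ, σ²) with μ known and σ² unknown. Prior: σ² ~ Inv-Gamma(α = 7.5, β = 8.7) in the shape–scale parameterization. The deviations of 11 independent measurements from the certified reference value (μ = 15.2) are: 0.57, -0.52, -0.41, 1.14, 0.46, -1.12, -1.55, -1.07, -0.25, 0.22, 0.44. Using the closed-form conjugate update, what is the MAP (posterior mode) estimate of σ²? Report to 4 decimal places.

With known mean μ and an Inverse-Gamma(α, β) prior on σ², the Normal likelihood is conjugate: posterior is Inv-Gamma(α + n/2, β + Σ(xᵢ−μ)²/2).
Σ(xᵢ−μ)² = (0.57)² + (-0.52)² + (-0.41)² + (1.14)² + (0.46)² + (-1.12)² + (-1.55)² + (-1.07)² + (-0.25)² + (0.22)² + (0.44)² = 7.3809.
Posterior: Inv-Gamma(7.5 + 11/2, 8.7 + 7.3809/2) = Inv-Gamma(13.00, 12.39045).
Mode = β/(α+1) = 12.39045/14.00 = 0.8850.

0.8850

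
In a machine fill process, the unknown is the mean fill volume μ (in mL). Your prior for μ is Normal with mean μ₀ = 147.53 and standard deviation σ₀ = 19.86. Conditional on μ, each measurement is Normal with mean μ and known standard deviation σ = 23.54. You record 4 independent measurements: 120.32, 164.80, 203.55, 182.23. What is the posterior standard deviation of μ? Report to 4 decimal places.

For Normal data with known variance σ², a Normal(μ₀, σ₀²) prior on μ is conjugate. Posterior precision = 1/σ₀² + n/σ²; posterior mean is the precision-weighted average of μ₀ and x̄.
σ₀² = 19.86² = 394.4196, σ² = 23.54² = 554.1316; σ² + n·σ₀² = 554.1316 + 4·394.4196 = 2131.81.
Posterior precision = 1/σ₀² + n/σ² = 1/394.4196 + 4/554.1316 = (σ² + n·σ₀²)/(σ₀²σ²) = 2131.81/(394.4196·554.1316); posterior variance σₙ² = σ₀²σ²/(σ² + n·σ₀²) = 394.4196·554.1316/2131.81 = 102.523379.
Posterior SD = √σₙ² = √(394.4196·554.1316/2131.81) = 10.1254.

10.1254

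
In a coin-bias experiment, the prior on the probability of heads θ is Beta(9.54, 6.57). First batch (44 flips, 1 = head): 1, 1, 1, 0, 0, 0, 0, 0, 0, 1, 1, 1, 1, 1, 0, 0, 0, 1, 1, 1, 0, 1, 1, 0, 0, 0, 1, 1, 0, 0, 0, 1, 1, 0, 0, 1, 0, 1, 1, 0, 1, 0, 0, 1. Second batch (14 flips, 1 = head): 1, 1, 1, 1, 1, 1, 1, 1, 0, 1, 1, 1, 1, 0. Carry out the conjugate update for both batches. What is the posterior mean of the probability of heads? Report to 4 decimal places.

The Beta prior is conjugate to a Binomial/Bernoulli likelihood; the update adds successes to α and failures to β.
After batch 1: Beta(9.54+22, 6.57+22) = Beta(31.54, 28.57).
After batch 2: Beta(31.54+12, 28.57+2) = Beta(43.54, 30.57).
Posterior mean = α/(α+β) = 43.54/74.11 = 0.5875.

0.5875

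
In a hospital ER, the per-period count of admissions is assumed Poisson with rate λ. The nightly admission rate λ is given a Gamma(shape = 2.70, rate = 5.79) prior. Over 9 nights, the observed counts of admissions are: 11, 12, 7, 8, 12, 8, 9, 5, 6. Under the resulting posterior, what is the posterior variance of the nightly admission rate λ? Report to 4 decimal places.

With a Gamma(shape α, rate β) prior, the Poisson likelihood is conjugate: the posterior is Gamma(α + ΣXᵢ, β + n).
Sum of counts S = 78 over n = 9 nights.
Posterior: Gamma(α+S, β+n) = Gamma(2.70+78, 5.79+9) = Gamma(80.70, 14.79).
Var = α/β² = 80.70/14.79² = 0.3689.

0.3689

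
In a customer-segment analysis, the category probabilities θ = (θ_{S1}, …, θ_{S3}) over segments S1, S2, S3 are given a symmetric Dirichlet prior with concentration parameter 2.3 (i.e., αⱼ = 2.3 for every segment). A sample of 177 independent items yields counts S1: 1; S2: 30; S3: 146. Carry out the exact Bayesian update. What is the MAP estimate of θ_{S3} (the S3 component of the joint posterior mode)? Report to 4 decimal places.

The Dirichlet prior is conjugate to the Multinomial likelihood: each posterior αⱼ = prior αⱼ + observed count nⱼ.
Posterior concentration: (3.3, 32.3, 148.3), total = 183.9.
Joint mode component: (α_{S3}−1)/(Σα−K) = 147.3/180.9 = 0.8143.

0.8143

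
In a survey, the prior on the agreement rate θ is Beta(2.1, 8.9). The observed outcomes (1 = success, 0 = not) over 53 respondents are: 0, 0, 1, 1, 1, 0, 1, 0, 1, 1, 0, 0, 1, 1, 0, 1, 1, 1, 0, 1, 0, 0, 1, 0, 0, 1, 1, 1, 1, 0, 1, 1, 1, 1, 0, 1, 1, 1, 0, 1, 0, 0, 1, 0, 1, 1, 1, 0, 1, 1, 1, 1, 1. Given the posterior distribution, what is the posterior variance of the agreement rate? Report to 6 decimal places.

0.003783

The Beta prior is conjugate to a Binomial/Bernoulli likelihood; the update adds successes to α and failures to β.
Posterior: Beta(α+k, β+n−k) = Beta(2.1+34, 8.9+19) = Beta(36.1, 27.9).
Var = αβ/((α+β)²(α+β+1)) = 36.1·27.9/(64.0²·65.0) = 0.003783.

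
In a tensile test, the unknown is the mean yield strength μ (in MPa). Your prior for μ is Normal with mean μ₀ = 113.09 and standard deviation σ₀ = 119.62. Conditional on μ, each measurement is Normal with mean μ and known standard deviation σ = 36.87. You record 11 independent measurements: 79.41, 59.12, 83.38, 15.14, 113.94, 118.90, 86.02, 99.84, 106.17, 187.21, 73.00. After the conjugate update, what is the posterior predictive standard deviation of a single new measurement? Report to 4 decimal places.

For Normal data with known variance σ², a Normal(μ₀, σ₀²) prior on μ is conjugate. Posterior precision = 1/σ₀² + n/σ²; posterior mean is the precision-weighted average of μ₀ and x̄.
σ₀² = 119.62² = 14308.9444, σ² = 36.87² = 1359.3969; σ² + n·σ₀² = 1359.3969 + 11·14308.9444 = 158757.7853.
Posterior precision = 1/σ₀² + n/σ² = 1/14308.9444 + 11/1359.3969 = (σ² + n·σ₀²)/(σ₀²σ²) = 158757.7853/(14308.9444·1359.3969); posterior variance σₙ² = σ₀²σ²/(σ² + n·σ₀²) = 14308.9444·1359.3969/158757.7853 = 122.523343.
Predictive variance for one new observation = σₙ² + σ² = 14308.9444·1359.3969/158757.7853 + 1359.3969 = σ²·(σ₀² + 158757.7853)/158757.7853 = 1359.3969·173066.7297/158757.7853 = 1481.920243; SD = √(1359.3969·173066.7297/158757.7853) = 38.4957.

38.4957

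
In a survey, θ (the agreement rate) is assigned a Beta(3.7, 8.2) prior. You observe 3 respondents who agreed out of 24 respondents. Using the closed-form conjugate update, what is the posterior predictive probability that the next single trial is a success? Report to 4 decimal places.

0.1866

The Beta prior is conjugate to a Binomial/Bernoulli likelihood; the update adds successes to α and failures to β.
Posterior: Beta(α+k, β+n−k) = Beta(3.7+3, 8.2+21) = Beta(6.7, 29.2).
For a single future Bernoulli trial, P(success | data) = α/(α+β) = 0.1866.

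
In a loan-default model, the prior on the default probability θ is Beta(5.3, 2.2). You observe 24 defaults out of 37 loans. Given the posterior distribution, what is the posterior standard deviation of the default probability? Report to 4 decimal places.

The Beta prior is conjugate to a Binomial/Bernoulli likelihood; the update adds successes to α and failures to β.
Posterior: Beta(α+k, β+n−k) = Beta(5.3+24, 2.2+13) = Beta(29.3, 15.2).
Var = αβ/((α+β)²(α+β+1)) = 29.3·15.2/(44.5²·45.5) = 0.00494288; SD = √0.00494288 = 0.0703.

0.0703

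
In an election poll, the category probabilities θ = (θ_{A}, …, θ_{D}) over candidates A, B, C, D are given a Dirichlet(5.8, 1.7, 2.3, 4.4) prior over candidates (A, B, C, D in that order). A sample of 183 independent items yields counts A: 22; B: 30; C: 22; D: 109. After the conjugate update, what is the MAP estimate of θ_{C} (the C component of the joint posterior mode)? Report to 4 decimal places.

The Dirichlet prior is conjugate to the Multinomial likelihood: each posterior αⱼ = prior αⱼ + observed count nⱼ.
Posterior concentration: (27.8, 31.7, 24.3, 113.4), total = 197.2.
Joint mode component: (α_{C}−1)/(Σα−K) = 23.3/193.2 = 0.1206.

0.1206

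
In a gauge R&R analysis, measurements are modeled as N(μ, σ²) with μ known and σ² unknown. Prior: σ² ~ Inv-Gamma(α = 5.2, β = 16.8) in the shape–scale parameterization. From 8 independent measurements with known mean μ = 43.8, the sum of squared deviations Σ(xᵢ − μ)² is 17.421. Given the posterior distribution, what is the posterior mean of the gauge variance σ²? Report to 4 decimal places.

With known mean μ and an Inverse-Gamma(α, β) prior on σ², the Normal likelihood is conjugate: posterior is Inv-Gamma(α + n/2, β + Σ(xᵢ−μ)²/2).
Posterior: Inv-Gamma(5.2 + 8/2, 16.8 + 17.421/2) = Inv-Gamma(9.20, 25.5105).
E[σ²|data] = β/(α−1) = 25.5105/8.20 = 3.1110.

3.1110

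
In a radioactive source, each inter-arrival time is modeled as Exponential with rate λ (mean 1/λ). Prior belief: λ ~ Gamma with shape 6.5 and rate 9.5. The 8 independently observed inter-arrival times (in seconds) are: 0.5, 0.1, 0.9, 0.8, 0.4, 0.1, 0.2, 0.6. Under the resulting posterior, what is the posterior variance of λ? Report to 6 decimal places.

0.084494

With a Gamma(shape α, rate β) prior on the exponential rate λ, the posterior after n observations with total T = Σxᵢ is Gamma(α+n, β+T).
Sum of observations T = 3.6 seconds; n = 8.
Posterior: Gamma(6.5+8, 9.5+3.6) = Gamma(14.5, 13.1).
Var = α/β² = 0.084494.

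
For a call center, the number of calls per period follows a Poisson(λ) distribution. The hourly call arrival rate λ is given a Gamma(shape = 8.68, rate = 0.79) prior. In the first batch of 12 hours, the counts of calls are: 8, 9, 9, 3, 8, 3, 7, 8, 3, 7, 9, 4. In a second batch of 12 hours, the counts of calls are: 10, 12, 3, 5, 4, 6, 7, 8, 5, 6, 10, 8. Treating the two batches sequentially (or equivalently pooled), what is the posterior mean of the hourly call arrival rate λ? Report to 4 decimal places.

With a Gamma(shape α, rate β) prior, the Poisson likelihood is conjugate: the posterior is Gamma(α + ΣXᵢ, β + n).
Batch 1: sum of counts S = 78 over n = 12 hours.
After batch 1: Gamma(α+S, β+n) = Gamma(8.68+78, 0.79+12) = Gamma(86.68, 12.79).
Batch 2: sum of counts S = 84 over n = 12 hours.
After batch 2: Gamma(α+S, β+n) = Gamma(86.68+84, 12.79+12) = Gamma(170.68, 24.79).
Posterior mean = α/β = 170.68/24.79 = 6.8850.

6.8850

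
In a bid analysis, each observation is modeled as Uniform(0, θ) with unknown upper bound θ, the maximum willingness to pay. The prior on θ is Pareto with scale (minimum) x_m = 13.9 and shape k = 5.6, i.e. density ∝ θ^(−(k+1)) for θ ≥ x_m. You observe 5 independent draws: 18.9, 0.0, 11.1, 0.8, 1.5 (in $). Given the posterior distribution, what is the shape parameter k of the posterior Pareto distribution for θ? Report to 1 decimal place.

10.6

A Pareto(scale x_m, shape k) prior on the upper bound θ of Uniform(0, θ) is conjugate: posterior is Pareto(max(x_m, max xᵢ), k + n).
Sample maximum = 18.9; prior scale x_m = 13.9 → posterior scale = max = 18.9.
Posterior shape = 5.6 + 5 = 10.6.
Posterior shape k = 10.6.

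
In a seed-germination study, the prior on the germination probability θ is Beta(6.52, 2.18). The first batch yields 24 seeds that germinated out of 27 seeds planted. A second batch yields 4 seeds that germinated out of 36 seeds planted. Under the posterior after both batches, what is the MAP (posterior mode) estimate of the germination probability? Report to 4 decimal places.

The Beta prior is conjugate to a Binomial/Bernoulli likelihood; the update adds successes to α and failures to β.
After batch 1: Beta(6.52+24, 2.18+3) = Beta(30.52, 5.18).
After batch 2: Beta(30.52+4, 5.18+32) = Beta(34.52, 37.18).
Mode of Beta(a,b) for a,b>1 is (a−1)/(a+b−2) = 33.52/69.70 = 0.4809.

0.4809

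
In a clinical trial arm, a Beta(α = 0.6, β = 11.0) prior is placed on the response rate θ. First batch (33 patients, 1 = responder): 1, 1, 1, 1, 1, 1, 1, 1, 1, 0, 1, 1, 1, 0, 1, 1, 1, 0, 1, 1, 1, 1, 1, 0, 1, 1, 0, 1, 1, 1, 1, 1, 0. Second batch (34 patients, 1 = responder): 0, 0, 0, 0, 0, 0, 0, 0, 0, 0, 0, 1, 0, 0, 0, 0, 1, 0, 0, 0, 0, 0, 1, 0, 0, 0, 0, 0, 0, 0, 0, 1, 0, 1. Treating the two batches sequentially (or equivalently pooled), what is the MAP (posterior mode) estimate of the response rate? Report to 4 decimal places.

The Beta prior is conjugate to a Binomial/Bernoulli likelihood; the update adds successes to α and failures to β.
After batch 1: Beta(0.6+27, 11.0+6) = Beta(27.6, 17.0).
After batch 2: Beta(27.6+5, 17.0+29) = Beta(32.6, 46.0).
Mode of Beta(a,b) for a,b>1 is (a−1)/(a+b−2) = 31.6/76.6 = 0.4125.

0.4125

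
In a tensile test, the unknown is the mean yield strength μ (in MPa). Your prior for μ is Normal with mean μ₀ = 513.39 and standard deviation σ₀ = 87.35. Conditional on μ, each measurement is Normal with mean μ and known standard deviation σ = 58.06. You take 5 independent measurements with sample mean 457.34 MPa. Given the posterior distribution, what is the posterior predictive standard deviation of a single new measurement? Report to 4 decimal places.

For Normal data with known variance σ², a Normal(μ₀, σ₀²) prior on μ is conjugate. Posterior precision = 1/σ₀² + n/σ²; posterior mean is the precision-weighted average of μ₀ and x̄.
σ₀² = 87.35² = 7630.0225, σ² = 58.06² = 3370.9636; σ² + n·σ₀² = 3370.9636 + 5·7630.0225 = 41521.0761.
Posterior precision = 1/σ₀² + n/σ² = 1/7630.0225 + 5/3370.9636 = (σ² + n·σ₀²)/(σ₀²σ²) = 41521.0761/(7630.0225·3370.9636); posterior variance σₙ² = σ₀²σ²/(σ² + n·σ₀²) = 7630.0225·3370.9636/41521.0761 = 619.457166.
Predictive variance for one new observation = σₙ² + σ² = 7630.0225·3370.9636/41521.0761 + 3370.9636 = σ²·(σ₀² + 41521.0761)/41521.0761 = 3370.9636·49151.0986/41521.0761 = 3990.420766; SD = √(3370.9636·49151.0986/41521.0761) = 63.1698.

63.1698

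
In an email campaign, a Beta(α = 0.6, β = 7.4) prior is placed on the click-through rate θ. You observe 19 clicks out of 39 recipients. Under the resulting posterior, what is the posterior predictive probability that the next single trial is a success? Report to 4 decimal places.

0.4170

The Beta prior is conjugate to a Binomial/Bernoulli likelihood; the update adds successes to α and failures to β.
Posterior: Beta(α+k, β+n−k) = Beta(0.6+19, 7.4+20) = Beta(19.6, 27.4).
For a single future Bernoulli trial, P(success | data) = α/(α+β) = 0.4170.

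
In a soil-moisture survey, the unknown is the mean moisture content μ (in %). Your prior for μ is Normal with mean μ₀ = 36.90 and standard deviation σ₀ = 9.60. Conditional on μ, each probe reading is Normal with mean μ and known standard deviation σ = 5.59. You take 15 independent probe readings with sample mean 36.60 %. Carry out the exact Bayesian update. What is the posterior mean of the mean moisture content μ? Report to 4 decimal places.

For Normal data with known variance σ², a Normal(μ₀, σ₀²) prior on μ is conjugate. Posterior precision = 1/σ₀² + n/σ²; posterior mean is the precision-weighted average of μ₀ and x̄.
n·x̄ = 15·36.60 = 549.
σ₀² = 9.60² = 92.16, σ² = 5.59² = 31.2481; σ² + n·σ₀² = 31.2481 + 15·92.16 = 1413.6481.
Posterior mean = (μ₀/σ₀² + n·x̄/σ²)/(1/σ₀² + n/σ²) = (σ²·μ₀ + σ₀²·n·x̄)/(σ² + n·σ₀²) = (31.2481·36.90 + 92.16·549)/1413.6481 = 51748.89489/1413.6481 = 36.6066.

36.6066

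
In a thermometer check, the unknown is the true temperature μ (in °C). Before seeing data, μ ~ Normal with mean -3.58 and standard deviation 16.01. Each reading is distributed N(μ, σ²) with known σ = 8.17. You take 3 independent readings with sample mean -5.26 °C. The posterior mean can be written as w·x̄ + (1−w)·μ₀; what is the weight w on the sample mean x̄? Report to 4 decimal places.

0.9201

For Normal data with known variance σ², a Normal(μ₀, σ₀²) prior on μ is conjugate. Posterior precision = 1/σ₀² + n/σ²; posterior mean is the precision-weighted average of μ₀ and x̄.
σ₀² = 16.01² = 256.3201, σ² = 8.17² = 66.7489. Prior precision 1/σ₀² = 1/256.3201; data precision n/σ² = 3/66.7489.
w = (n/σ²)/(1/σ₀² + n/σ²) = n·σ₀²/(σ² + n·σ₀²) = 3·256.3201/(66.7489 + 3·256.3201) = 768.9603/835.7092 = 0.9201.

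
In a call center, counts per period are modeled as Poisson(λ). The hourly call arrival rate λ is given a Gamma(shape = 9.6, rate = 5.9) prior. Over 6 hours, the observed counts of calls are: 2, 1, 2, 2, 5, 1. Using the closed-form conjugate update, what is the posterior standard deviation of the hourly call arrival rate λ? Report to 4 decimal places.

With a Gamma(shape α, rate β) prior, the Poisson likelihood is conjugate: the posterior is Gamma(α + ΣXᵢ, β + n).
Sum of counts S = 13 over n = 6 hours.
Posterior: Gamma(α+S, β+n) = Gamma(9.6+13, 5.9+6) = Gamma(22.6, 11.9).
SD = √α/β = √22.6/11.9 = 0.3995.

0.3995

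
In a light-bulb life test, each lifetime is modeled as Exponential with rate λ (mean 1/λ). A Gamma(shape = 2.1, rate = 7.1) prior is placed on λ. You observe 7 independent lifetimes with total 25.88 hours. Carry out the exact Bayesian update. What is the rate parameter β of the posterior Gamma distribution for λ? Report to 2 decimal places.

32.98

With a Gamma(shape α, rate β) prior on the exponential rate λ, the posterior after n observations with total T = Σxᵢ is Gamma(α+n, β+T).
Posterior: Gamma(2.1+7, 7.1+25.88) = Gamma(9.1, 32.98).
Posterior β = 32.98.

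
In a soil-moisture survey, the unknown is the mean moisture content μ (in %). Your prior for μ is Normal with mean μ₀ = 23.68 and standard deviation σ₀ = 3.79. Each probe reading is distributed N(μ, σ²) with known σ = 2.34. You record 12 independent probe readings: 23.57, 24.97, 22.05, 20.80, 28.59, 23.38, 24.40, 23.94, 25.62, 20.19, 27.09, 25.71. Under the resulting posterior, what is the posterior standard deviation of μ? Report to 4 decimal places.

0.6650

For Normal data with known variance σ², a Normal(μ₀, σ₀²) prior on μ is conjugate. Posterior precision = 1/σ₀² + n/σ²; posterior mean is the precision-weighted average of μ₀ and x̄.
σ₀² = 3.79² = 14.3641, σ² = 2.34² = 5.4756; σ² + n·σ₀² = 5.4756 + 12·14.3641 = 177.8448.
Posterior precision = 1/σ₀² + n/σ² = 1/14.3641 + 12/5.4756 = (σ² + n·σ₀²)/(σ₀²σ²) = 177.8448/(14.3641·5.4756); posterior variance σₙ² = σ₀²σ²/(σ² + n·σ₀²) = 14.3641·5.4756/177.8448 = 0.442251.
Posterior SD = √σₙ² = √(14.3641·5.4756/177.8448) = 0.6650.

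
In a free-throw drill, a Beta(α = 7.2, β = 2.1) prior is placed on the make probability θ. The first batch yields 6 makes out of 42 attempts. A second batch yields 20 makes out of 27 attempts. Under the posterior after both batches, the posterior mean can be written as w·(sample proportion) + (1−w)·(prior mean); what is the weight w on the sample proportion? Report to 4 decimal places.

The Beta prior is conjugate to a Binomial/Bernoulli likelihood; the update adds successes to α and failures to β.
Total number of attempts: n = 42 + 27 = 69.
Posterior mean = (α₀+k)/(α₀+β₀+n) = [n/(α₀+β₀+n)]·(k/n) + [(α₀+β₀)/(α₀+β₀+n)]·α₀/(α₀+β₀), so only n and the prior enter the weight.
The weight on the data is w = n/(α₀+β₀+n) = 69/(7.2+2.1+69) = 69/78.3 = 0.8812.

0.8812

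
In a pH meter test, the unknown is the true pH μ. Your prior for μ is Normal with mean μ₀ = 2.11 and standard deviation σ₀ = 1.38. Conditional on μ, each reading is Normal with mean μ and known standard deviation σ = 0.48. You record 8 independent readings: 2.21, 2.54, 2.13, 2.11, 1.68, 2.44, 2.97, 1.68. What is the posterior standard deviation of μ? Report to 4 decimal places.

For Normal data with known variance σ², a Normal(μ₀, σ₀²) prior on μ is conjugate. Posterior precision = 1/σ₀² + n/σ²; posterior mean is the precision-weighted average of μ₀ and x̄.
σ₀² = 1.38² = 1.9044, σ² = 0.48² = 0.2304; σ² + n·σ₀² = 0.2304 + 8·1.9044 = 15.4656.
Posterior precision = 1/σ₀² + n/σ² = 1/1.9044 + 8/0.2304 = (σ² + n·σ₀²)/(σ₀²σ²) = 15.4656/(1.9044·0.2304); posterior variance σₙ² = σ₀²σ²/(σ² + n·σ₀²) = 1.9044·0.2304/15.4656 = 0.028371.
Posterior SD = √σₙ² = √(1.9044·0.2304/15.4656) = 0.1684.

0.1684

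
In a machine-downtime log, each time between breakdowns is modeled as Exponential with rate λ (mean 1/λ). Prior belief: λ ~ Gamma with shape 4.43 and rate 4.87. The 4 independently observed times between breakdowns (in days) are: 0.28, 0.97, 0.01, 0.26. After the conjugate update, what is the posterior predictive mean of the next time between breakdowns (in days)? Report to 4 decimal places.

With a Gamma(shape α, rate β) prior on the exponential rate λ, the posterior after n observations with total T = Σxᵢ is Gamma(α+n, β+T).
Sum of observations T = 1.52 days; n = 4.
Posterior: Gamma(4.43+4, 4.87+1.52) = Gamma(8.43, 6.39).
The predictive distribution for the next observation is Lomax; its mean is β/(α−1) = 6.39/7.43 = 0.8600.

0.8600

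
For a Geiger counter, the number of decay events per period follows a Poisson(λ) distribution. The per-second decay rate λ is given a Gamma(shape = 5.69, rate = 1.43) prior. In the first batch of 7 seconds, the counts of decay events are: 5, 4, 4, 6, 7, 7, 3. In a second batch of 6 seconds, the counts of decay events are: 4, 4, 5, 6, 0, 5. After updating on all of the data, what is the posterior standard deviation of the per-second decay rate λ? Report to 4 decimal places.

0.5617

With a Gamma(shape α, rate β) prior, the Poisson likelihood is conjugate: the posterior is Gamma(α + ΣXᵢ, β + n).
Batch 1: sum of counts S = 36 over n = 7 seconds.
After batch 1: Gamma(α+S, β+n) = Gamma(5.69+36, 1.43+7) = Gamma(41.69, 8.43).
Batch 2: sum of counts S = 24 over n = 6 seconds.
After batch 2: Gamma(α+S, β+n) = Gamma(41.69+24, 8.43+6) = Gamma(65.69, 14.43).
SD = √α/β = √65.69/14.43 = 0.5617.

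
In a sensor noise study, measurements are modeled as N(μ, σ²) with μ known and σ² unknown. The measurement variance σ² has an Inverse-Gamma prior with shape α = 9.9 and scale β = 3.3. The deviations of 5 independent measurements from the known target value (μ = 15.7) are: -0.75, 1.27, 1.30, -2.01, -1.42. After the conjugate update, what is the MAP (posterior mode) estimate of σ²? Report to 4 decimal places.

With known mean μ and an Inverse-Gamma(α, β) prior on σ², the Normal likelihood is conjugate: posterior is Inv-Gamma(α + n/2, β + Σ(xᵢ−μ)²/2).
Σ(xᵢ−μ)² = (-0.75)² + (1.27)² + (1.30)² + (-2.01)² + (-1.42)² = 9.9219.
Posterior: Inv-Gamma(9.9 + 5/2, 3.3 + 9.9219/2) = Inv-Gamma(12.40, 8.26095).
Mode = β/(α+1) = 8.26095/13.40 = 0.6165.

0.6165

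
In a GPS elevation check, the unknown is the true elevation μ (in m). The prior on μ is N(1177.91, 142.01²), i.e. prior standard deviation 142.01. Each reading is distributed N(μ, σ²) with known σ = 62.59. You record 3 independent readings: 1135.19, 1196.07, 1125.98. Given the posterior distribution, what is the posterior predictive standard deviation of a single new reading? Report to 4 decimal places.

71.7212

For Normal data with known variance σ², a Normal(μ₀, σ₀²) prior on μ is conjugate. Posterior precision = 1/σ₀² + n/σ²; posterior mean is the precision-weighted average of μ₀ and x̄.
σ₀² = 142.01² = 20166.8401, σ² = 62.59² = 3917.5081; σ² + n·σ₀² = 3917.5081 + 3·20166.8401 = 64418.0284.
Posterior precision = 1/σ₀² + n/σ² = 1/20166.8401 + 3/3917.5081 = (σ² + n·σ₀²)/(σ₀²σ²) = 64418.0284/(20166.8401·3917.5081); posterior variance σₙ² = σ₀²σ²/(σ² + n·σ₀²) = 20166.8401·3917.5081/64418.0284 = 1226.423121.
Predictive variance for one new observation = σₙ² + σ² = 20166.8401·3917.5081/64418.0284 + 3917.5081 = σ²·(σ₀² + 64418.0284)/64418.0284 = 3917.5081·84584.8685/64418.0284 = 5143.931221; SD = √(3917.5081·84584.8685/64418.0284) = 71.7212.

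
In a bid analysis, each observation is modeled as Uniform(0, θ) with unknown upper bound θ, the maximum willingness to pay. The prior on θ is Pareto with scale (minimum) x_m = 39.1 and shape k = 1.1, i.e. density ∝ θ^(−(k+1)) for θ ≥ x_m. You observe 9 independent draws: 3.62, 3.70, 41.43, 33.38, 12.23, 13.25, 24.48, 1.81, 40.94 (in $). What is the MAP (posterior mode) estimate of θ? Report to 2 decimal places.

41.43

A Pareto(scale x_m, shape k) prior on the upper bound θ of Uniform(0, θ) is conjugate: posterior is Pareto(max(x_m, max xᵢ), k + n).
Sample maximum = 41.43; prior scale x_m = 39.1 → posterior scale = max = 41.43.
Posterior shape = 1.1 + 9 = 10.1.
The Pareto density is decreasing on [x_m, ∞), so the mode is x_m = 41.43.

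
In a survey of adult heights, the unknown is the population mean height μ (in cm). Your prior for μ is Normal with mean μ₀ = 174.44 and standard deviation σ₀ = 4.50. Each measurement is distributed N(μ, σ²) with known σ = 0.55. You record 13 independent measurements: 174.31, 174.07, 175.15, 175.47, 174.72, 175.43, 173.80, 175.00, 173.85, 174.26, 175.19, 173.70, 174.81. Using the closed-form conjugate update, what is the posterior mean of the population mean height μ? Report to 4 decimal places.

174.5967

For Normal data with known variance σ², a Normal(μ₀, σ₀²) prior on μ is conjugate. Posterior precision = 1/σ₀² + n/σ²; posterior mean is the precision-weighted average of μ₀ and x̄.
Σxᵢ = 174.31 + 174.07 + 175.15 + 175.47 + 174.72 + 175.43 + 173.80 + 175.00 + 173.85 + 174.26 + 175.19 + 173.70 + 174.81 = 2269.76, so n·x̄ = 2269.76.
σ₀² = 4.50² = 20.25, σ² = 0.55² = 0.3025; σ² + n·σ₀² = 0.3025 + 13·20.25 = 263.5525.
Posterior mean = (μ₀/σ₀² + n·x̄/σ²)/(1/σ₀² + n/σ²) = (σ²·μ₀ + σ₀²·n·x̄)/(σ² + n·σ₀²) = (0.3025·174.44 + 20.25·2269.76)/263.5525 = 46015.4081/263.5525 = 174.5967.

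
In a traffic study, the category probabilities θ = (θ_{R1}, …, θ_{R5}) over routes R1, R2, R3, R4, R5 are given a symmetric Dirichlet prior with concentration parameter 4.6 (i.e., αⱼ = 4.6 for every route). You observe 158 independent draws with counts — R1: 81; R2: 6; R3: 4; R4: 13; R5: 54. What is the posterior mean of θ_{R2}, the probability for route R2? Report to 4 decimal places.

0.0586

The Dirichlet prior is conjugate to the Multinomial likelihood: each posterior αⱼ = prior αⱼ + observed count nⱼ.
Posterior concentration: (85.6, 10.6, 8.6, 17.6, 58.6), total = 181.0.
E[θ_{R2}|data] = α_{R2}/Σα = 10.6/181.0 = 0.0586.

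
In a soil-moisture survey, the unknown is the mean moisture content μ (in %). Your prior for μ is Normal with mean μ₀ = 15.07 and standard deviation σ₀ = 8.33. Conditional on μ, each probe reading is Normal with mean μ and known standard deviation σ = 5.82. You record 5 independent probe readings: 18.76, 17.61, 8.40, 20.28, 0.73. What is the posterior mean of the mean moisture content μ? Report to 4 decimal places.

For Normal data with known variance σ², a Normal(μ₀, σ₀²) prior on μ is conjugate. Posterior precision = 1/σ₀² + n/σ²; posterior mean is the precision-weighted average of μ₀ and x̄.
Σxᵢ = 18.76 + 17.61 + 8.40 + 20.28 + 0.73 = 65.78, so n·x̄ = 65.78.
σ₀² = 8.33² = 69.3889, σ² = 5.82² = 33.8724; σ² + n·σ₀² = 33.8724 + 5·69.3889 = 380.8169.
Posterior mean = (μ₀/σ₀² + n·x̄/σ²)/(1/σ₀² + n/σ²) = (σ²·μ₀ + σ₀²·n·x̄)/(σ² + n·σ₀²) = (33.8724·15.07 + 69.3889·65.78)/380.8169 = 5074.85891/380.8169 = 13.3262.

13.3262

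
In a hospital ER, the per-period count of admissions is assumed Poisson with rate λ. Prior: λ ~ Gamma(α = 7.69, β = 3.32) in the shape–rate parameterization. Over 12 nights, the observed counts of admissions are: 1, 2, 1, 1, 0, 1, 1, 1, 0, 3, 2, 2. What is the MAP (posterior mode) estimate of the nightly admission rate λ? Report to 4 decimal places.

With a Gamma(shape α, rate β) prior, the Poisson likelihood is conjugate: the posterior is Gamma(α + ΣXᵢ, β + n).
Sum of counts S = 15 over n = 12 nights.
Posterior: Gamma(α+S, β+n) = Gamma(7.69+15, 3.32+12) = Gamma(22.69, 15.32).
Mode of Gamma(α,β) for α≥1 is (α−1)/β = 21.69/15.32 = 1.4158.

1.4158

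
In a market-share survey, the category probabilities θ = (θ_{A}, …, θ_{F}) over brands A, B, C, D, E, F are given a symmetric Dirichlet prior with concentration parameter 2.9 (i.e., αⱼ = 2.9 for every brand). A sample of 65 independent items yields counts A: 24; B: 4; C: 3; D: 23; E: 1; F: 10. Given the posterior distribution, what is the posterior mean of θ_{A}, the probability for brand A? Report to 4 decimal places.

The Dirichlet prior is conjugate to the Multinomial likelihood: each posterior αⱼ = prior αⱼ + observed count nⱼ.
Posterior concentration: (26.9, 6.9, 5.9, 25.9, 3.9, 12.9), total = 82.4.
E[θ_{A}|data] = α_{A}/Σα = 26.9/82.4 = 0.3265.

0.3265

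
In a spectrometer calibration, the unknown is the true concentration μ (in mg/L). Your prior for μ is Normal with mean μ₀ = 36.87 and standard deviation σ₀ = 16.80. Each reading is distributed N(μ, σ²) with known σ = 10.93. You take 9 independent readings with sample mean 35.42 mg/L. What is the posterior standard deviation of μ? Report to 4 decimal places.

3.5606

For Normal data with known variance σ², a Normal(μ₀, σ₀²) prior on μ is conjugate. Posterior precision = 1/σ₀² + n/σ²; posterior mean is the precision-weighted average of μ₀ and x̄.
σ₀² = 16.80² = 282.24, σ² = 10.93² = 119.4649; σ² + n·σ₀² = 119.4649 + 9·282.24 = 2659.6249.
Posterior precision = 1/σ₀² + n/σ² = 1/282.24 + 9/119.4649 = (σ² + n·σ₀²)/(σ₀²σ²) = 2659.6249/(282.24·119.4649); posterior variance σₙ² = σ₀²σ²/(σ² + n·σ₀²) = 282.24·119.4649/2659.6249 = 12.677642.
Posterior SD = √σₙ² = √(282.24·119.4649/2659.6249) = 3.5606.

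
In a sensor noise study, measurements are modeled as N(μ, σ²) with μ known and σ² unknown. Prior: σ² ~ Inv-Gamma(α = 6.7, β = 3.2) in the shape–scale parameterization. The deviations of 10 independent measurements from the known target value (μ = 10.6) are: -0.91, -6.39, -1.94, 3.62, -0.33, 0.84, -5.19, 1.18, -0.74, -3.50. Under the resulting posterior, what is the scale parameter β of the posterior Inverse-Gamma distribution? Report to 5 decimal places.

With known mean μ and an Inverse-Gamma(α, β) prior on σ², the Normal likelihood is conjugate: posterior is Inv-Gamma(α + n/2, β + Σ(xᵢ−μ)²/2).
Σ(xᵢ−μ)² = (-0.91)² + (-6.39)² + (-1.94)² + (3.62)² + (-0.33)² + (0.84)² + (-5.19)² + (1.18)² + (-0.74)² + (-3.50)² = 100.4688.
Posterior: Inv-Gamma(6.7 + 10/2, 3.2 + 100.4688/2) = Inv-Gamma(11.70, 53.43440).
Posterior β = 53.43440.

53.43440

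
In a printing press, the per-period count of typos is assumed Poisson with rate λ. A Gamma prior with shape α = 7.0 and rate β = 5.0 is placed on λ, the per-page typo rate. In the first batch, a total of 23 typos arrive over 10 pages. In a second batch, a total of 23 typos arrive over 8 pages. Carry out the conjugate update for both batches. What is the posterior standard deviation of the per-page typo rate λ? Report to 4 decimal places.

With a Gamma(shape α, rate β) prior, the Poisson likelihood is conjugate: the posterior is Gamma(α + ΣXᵢ, β + n).
After batch 1: Gamma(α+S, β+n) = Gamma(7.0+23, 5.0+10) = Gamma(30.0, 15.0).
After batch 2: Gamma(α+S, β+n) = Gamma(30.0+23, 15.0+8) = Gamma(53.0, 23.0).
SD = √α/β = √53.0/23.0 = 0.3165.

0.3165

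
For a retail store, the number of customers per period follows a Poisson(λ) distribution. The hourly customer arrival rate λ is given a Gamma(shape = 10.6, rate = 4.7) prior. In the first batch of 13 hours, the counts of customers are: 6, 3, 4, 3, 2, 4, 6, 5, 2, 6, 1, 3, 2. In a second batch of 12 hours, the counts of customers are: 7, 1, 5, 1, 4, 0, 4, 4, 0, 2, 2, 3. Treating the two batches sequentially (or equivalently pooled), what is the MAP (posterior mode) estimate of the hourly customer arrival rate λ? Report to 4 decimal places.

3.0168

With a Gamma(shape α, rate β) prior, the Poisson likelihood is conjugate: the posterior is Gamma(α + ΣXᵢ, β + n).
Batch 1: sum of counts S = 47 over n = 13 hours.
After batch 1: Gamma(α+S, β+n) = Gamma(10.6+47, 4.7+13) = Gamma(57.6, 17.7).
Batch 2: sum of counts S = 33 over n = 12 hours.
After batch 2: Gamma(α+S, β+n) = Gamma(57.6+33, 17.7+12) = Gamma(90.6, 29.7).
Mode of Gamma(α,β) for α≥1 is (α−1)/β = 89.6/29.7 = 3.0168.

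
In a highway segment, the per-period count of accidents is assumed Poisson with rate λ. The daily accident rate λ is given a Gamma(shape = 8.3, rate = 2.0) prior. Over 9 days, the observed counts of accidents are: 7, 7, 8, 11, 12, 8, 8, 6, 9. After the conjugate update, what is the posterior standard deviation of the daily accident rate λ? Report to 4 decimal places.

With a Gamma(shape α, rate β) prior, the Poisson likelihood is conjugate: the posterior is Gamma(α + ΣXᵢ, β + n).
Sum of counts S = 76 over n = 9 days.
Posterior: Gamma(α+S, β+n) = Gamma(8.3+76, 2.0+9) = Gamma(84.3, 11.0).
SD = √α/β = √84.3/11.0 = 0.8347.

0.8347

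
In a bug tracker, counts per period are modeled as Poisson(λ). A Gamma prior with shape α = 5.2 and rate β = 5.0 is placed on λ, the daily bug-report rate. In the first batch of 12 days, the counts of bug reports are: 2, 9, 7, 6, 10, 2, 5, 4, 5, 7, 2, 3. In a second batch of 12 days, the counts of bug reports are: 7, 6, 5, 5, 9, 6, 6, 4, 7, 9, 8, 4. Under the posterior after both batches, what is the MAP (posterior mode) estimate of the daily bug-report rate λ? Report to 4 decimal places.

4.9034

With a Gamma(shape α, rate β) prior, the Poisson likelihood is conjugate: the posterior is Gamma(α + ΣXᵢ, β + n).
Batch 1: sum of counts S = 62 over n = 12 days.
After batch 1: Gamma(α+S, β+n) = Gamma(5.2+62, 5.0+12) = Gamma(67.2, 17.0).
Batch 2: sum of counts S = 76 over n = 12 days.
After batch 2: Gamma(α+S, β+n) = Gamma(67.2+76, 17.0+12) = Gamma(143.2, 29.0).
Mode of Gamma(α,β) for α≥1 is (α−1)/β = 142.2/29.0 = 4.9034.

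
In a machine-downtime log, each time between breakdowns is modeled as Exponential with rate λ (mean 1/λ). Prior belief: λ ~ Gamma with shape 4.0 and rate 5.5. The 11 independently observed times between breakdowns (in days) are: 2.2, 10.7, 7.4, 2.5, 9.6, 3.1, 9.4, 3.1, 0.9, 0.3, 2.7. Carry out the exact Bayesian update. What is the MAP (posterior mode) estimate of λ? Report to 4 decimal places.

With a Gamma(shape α, rate β) prior on the exponential rate λ, the posterior after n observations with total T = Σxᵢ is Gamma(α+n, β+T).
Sum of observations T = 51.9 days; n = 11.
Posterior: Gamma(4.0+11, 5.5+51.9) = Gamma(15.0, 57.4).
Mode = (α−1)/β = 0.2439.

0.2439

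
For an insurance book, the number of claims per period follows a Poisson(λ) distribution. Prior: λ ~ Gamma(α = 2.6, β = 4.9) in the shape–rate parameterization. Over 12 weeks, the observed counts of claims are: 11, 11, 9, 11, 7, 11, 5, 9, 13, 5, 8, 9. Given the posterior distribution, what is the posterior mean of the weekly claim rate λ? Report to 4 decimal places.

6.6036

With a Gamma(shape α, rate β) prior, the Poisson likelihood is conjugate: the posterior is Gamma(α + ΣXᵢ, β + n).
Sum of counts S = 109 over n = 12 weeks.
Posterior: Gamma(α+S, β+n) = Gamma(2.6+109, 4.9+12) = Gamma(111.6, 16.9).
Posterior mean = α/β = 111.6/16.9 = 6.6036.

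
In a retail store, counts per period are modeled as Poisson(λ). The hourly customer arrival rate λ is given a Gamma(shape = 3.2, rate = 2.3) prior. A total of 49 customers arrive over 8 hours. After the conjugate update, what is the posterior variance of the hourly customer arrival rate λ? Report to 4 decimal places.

With a Gamma(shape α, rate β) prior, the Poisson likelihood is conjugate: the posterior is Gamma(α + ΣXᵢ, β + n).
Posterior: Gamma(α+S, β+n) = Gamma(3.2+49, 2.3+8) = Gamma(52.2, 10.3).
Var = α/β² = 52.2/10.3² = 0.4920.

0.4920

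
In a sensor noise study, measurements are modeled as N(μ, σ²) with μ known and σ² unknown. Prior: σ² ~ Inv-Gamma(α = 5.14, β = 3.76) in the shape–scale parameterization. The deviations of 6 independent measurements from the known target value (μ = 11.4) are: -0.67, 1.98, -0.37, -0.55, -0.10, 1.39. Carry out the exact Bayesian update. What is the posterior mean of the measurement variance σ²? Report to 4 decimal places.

0.9994

With known mean μ and an Inverse-Gamma(α, β) prior on σ², the Normal likelihood is conjugate: posterior is Inv-Gamma(α + n/2, β + Σ(xᵢ−μ)²/2).
Σ(xᵢ−μ)² = (-0.67)² + (1.98)² + (-0.37)² + (-0.55)² + (-0.10)² + (1.39)² = 6.7508.
Posterior: Inv-Gamma(5.14 + 6/2, 3.76 + 6.7508/2) = Inv-Gamma(8.14, 7.13540).
E[σ²|data] = β/(α−1) = 7.13540/7.14 = 0.9994.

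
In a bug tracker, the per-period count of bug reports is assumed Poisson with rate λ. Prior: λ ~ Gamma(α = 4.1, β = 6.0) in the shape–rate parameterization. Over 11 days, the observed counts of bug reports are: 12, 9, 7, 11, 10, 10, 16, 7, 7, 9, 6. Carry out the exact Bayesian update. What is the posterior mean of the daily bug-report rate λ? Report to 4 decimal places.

With a Gamma(shape α, rate β) prior, the Poisson likelihood is conjugate: the posterior is Gamma(α + ΣXᵢ, β + n).
Sum of counts S = 104 over n = 11 days.
Posterior: Gamma(α+S, β+n) = Gamma(4.1+104, 6.0+11) = Gamma(108.1, 17.0).
Posterior mean = α/β = 108.1/17.0 = 6.3588.

6.3588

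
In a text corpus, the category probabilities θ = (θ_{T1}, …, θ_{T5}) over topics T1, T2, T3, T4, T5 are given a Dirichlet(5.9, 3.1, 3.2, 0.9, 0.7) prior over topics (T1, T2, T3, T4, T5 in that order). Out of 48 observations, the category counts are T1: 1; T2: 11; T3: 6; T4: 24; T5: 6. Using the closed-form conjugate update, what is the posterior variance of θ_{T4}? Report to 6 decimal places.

0.003831

The Dirichlet prior is conjugate to the Multinomial likelihood: each posterior αⱼ = prior αⱼ + observed count nⱼ.
Posterior concentration: (6.9, 14.1, 9.2, 24.9, 6.7), total = 61.8.
Var[θ_j] = α_j(Σα−α_j)/((Σα)²(Σα+1)) = 24.9·36.9/(61.8²·62.8) = 0.003831.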